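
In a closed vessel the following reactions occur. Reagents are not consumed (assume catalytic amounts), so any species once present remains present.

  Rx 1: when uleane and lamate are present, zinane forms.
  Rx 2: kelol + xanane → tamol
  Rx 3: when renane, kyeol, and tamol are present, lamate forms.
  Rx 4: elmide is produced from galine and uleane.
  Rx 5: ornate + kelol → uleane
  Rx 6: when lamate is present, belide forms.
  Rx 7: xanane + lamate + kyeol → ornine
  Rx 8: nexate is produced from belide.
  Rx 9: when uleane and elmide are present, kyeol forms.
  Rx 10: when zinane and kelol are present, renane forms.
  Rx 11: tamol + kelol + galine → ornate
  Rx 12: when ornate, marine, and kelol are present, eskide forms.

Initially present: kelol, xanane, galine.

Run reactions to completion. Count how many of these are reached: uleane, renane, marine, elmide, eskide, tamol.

kelol and xanane present → tamol forms (Rx 2).
tamol, kelol, and galine present → ornate forms (Rx 11).
ornate and kelol present → uleane forms (Rx 5).
galine and uleane present → elmide forms (Rx 4).
uleane: reached.
renane would need zinane and kelol (Rx 10), but zinane never forms.
No rule produces marine, and it is not given.
elmide: reached.
eskide would need ornate, marine, and kelol (Rx 12), but marine never forms.
tamol: reached.
Reached: uleane, elmide, and tamol — 3 of the 6.

3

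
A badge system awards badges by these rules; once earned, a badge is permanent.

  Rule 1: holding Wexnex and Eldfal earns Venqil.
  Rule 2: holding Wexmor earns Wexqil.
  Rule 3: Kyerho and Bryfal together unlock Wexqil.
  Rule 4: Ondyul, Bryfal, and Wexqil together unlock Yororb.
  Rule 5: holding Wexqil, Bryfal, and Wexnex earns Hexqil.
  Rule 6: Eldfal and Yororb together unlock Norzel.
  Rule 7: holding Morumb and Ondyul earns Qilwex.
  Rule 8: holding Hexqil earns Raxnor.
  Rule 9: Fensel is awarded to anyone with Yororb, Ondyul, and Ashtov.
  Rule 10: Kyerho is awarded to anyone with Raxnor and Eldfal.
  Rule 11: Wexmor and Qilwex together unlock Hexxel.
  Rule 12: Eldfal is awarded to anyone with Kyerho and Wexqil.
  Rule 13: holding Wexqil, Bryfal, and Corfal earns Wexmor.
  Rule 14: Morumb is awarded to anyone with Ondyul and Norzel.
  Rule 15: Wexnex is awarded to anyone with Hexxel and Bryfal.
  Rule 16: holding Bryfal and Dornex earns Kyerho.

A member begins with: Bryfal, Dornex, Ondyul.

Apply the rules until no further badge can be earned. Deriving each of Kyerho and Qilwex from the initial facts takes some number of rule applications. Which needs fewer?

Kyerho: With Bryfal and Dornex, Kyerho is earned (Rule 16). [1 rule application]
Qilwex: With Bryfal and Dornex, Kyerho is earned (Rule 16). With Kyerho and Bryfal, Wexqil is earned (Rule 3). With Kyerho and Wexqil, Eldfal is earned (Rule 12). With Ondyul, Bryfal, and Wexqil, Yororb is earned (Rule 4). With Eldfal and Yororb, Norzel is earned (Rule 6). With Ondyul and Norzel, Morumb is earned (Rule 14). With Morumb and Ondyul, Qilwex is earned (Rule 7). [7 rule applications]
Kyerho needs fewer.

Kyerho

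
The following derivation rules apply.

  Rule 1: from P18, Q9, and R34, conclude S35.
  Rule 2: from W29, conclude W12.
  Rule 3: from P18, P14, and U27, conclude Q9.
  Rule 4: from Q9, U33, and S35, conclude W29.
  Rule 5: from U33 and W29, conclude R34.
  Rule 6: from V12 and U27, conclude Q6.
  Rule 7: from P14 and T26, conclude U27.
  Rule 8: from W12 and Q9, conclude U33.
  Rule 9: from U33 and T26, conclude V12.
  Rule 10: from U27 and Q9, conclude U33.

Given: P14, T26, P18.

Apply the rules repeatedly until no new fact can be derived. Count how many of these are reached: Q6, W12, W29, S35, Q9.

From P14 and T26, Rule 7 gives U27.
From P18, P14, and U27, Rule 3 gives Q9.
From U27 and Q9, Rule 10 gives U33.
U33 and T26 hold, so V12 follows (Rule 9).
From V12 and U27, Rule 6 gives Q6.
Q6: reached.
W12 would need W29 (Rule 2), but W29 is never established.
W29 would need Q9, U33, and S35 (Rule 4), but S35 is never established.
S35 would need P18, Q9, and R34 (Rule 1), but R34 is never established.
Q9: reached.
Reached: Q6 and Q9 — 2 of the 5.

2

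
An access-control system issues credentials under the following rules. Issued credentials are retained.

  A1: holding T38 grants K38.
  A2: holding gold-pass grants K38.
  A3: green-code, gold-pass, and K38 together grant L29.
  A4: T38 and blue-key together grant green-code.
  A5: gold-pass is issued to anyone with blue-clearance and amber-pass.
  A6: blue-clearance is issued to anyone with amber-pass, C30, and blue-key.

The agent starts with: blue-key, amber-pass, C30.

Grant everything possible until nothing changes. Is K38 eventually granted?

Holding amber-pass, C30, and blue-key grants blue-clearance (A6).
Holding blue-clearance and amber-pass grants gold-pass (A5).
Holding gold-pass grants K38 (A2).

Yes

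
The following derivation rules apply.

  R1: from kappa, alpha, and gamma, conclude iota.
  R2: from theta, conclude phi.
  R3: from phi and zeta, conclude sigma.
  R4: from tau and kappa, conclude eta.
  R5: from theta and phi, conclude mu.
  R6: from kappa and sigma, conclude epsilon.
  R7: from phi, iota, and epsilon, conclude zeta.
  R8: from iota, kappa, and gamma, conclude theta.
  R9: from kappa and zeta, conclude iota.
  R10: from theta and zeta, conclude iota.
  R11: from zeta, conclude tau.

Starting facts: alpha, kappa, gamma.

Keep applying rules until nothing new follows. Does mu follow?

Yes

From kappa, alpha, and gamma, R1 gives iota.
From iota, kappa, and gamma, R8 gives theta.
From theta, R2 gives phi.
From theta and phi, R5 gives mu.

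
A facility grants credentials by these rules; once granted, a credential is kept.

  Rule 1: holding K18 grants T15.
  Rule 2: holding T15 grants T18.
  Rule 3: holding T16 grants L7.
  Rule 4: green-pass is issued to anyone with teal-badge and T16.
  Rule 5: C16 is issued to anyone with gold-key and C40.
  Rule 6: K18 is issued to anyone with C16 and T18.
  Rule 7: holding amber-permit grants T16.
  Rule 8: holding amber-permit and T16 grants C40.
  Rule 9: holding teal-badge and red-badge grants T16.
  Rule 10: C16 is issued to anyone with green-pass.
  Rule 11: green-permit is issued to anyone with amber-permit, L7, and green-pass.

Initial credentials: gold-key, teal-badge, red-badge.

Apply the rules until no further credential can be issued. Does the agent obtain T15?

No

T15 would need K18 (Rule 1), but K18 is never granted.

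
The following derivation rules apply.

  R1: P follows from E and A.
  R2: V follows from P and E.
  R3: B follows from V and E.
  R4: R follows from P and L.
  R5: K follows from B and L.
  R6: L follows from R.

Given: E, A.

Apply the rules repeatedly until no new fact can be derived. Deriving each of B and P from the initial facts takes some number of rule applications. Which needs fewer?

P: From E and A, R1 gives P. [1 rule application]
B: From E and A, R1 gives P. From P and E, R2 gives V. V and E hold, so B follows (R3). [3 rule applications]
P needs fewer.

P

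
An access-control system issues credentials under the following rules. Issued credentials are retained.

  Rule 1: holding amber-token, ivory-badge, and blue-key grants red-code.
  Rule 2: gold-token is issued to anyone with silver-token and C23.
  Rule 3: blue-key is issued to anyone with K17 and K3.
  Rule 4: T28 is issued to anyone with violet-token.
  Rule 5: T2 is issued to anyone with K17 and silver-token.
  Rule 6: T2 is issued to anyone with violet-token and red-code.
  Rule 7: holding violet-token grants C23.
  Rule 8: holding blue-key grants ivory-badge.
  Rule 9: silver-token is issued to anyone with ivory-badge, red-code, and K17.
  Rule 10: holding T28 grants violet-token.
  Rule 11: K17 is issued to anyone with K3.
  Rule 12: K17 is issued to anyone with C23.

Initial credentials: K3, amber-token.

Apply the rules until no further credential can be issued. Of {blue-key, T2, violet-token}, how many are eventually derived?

2

Holding K3 grants K17 (Rule 11).
Holding K17 and K3 grants blue-key (Rule 3).
Holding blue-key grants ivory-badge (Rule 8).
Holding amber-token, ivory-badge, and blue-key grants red-code (Rule 1).
Holding ivory-badge, red-code, and K17 grants silver-token (Rule 9).
Holding K17 and silver-token grants T2 (Rule 5).
blue-key: reached.
T2: reached.
violet-token would need T28 (Rule 10), but T28 is never granted.
Reached: blue-key and T2 — 2 of the 3.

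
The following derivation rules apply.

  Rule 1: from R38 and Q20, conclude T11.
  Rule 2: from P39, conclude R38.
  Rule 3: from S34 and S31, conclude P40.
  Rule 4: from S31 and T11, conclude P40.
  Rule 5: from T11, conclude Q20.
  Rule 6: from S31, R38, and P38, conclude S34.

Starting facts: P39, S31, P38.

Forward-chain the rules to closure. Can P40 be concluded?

From P39, Rule 2 gives R38.
S31, R38, and P38 hold, so S34 follows (Rule 6).
From S34 and S31, Rule 3 gives P40.

Yes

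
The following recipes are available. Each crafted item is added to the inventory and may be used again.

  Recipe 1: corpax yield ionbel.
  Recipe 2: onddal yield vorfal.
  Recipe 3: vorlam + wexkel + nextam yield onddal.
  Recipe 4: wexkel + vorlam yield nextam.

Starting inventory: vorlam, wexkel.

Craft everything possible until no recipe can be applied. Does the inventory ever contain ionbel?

ionbel would need corpax (Recipe 1), but corpax is never obtained.

No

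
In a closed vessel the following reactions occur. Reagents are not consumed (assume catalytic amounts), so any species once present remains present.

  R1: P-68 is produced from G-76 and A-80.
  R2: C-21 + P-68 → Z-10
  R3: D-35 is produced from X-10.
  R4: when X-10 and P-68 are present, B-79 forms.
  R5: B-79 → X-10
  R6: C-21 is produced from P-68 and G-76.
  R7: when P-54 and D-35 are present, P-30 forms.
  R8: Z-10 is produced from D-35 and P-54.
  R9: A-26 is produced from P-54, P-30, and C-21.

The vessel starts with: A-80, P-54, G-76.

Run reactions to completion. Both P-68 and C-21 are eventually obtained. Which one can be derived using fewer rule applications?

P-68

P-68: G-76 and A-80 present → P-68 forms (R1). [1 rule application]
C-21: G-76 and A-80 present → P-68 forms (R1). P-68 and G-76 present → C-21 forms (R6). [2 rule applications]
P-68 needs fewer.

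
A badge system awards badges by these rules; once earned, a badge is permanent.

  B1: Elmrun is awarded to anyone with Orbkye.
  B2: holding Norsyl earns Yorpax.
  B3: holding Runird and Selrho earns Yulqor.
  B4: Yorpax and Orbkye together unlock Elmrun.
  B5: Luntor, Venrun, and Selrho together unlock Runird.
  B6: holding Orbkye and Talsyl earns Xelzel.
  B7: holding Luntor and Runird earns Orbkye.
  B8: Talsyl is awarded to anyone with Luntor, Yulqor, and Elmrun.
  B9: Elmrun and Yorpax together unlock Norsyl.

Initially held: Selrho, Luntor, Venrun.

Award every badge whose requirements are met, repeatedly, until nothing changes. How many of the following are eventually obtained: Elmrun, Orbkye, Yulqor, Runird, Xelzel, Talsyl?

6

With Luntor, Venrun, and Selrho, Runird is earned (B5).
With Runird and Selrho, Yulqor is earned (B3).
With Luntor and Runird, Orbkye is earned (B7).
With Orbkye, Elmrun is earned (B1).
With Luntor, Yulqor, and Elmrun, Talsyl is earned (B8).
With Orbkye and Talsyl, Xelzel is earned (B6).
Elmrun: reached.
Orbkye: reached.
Yulqor: reached.
Runird: reached.
Xelzel: reached.
Talsyl: reached.
All 6 are reached.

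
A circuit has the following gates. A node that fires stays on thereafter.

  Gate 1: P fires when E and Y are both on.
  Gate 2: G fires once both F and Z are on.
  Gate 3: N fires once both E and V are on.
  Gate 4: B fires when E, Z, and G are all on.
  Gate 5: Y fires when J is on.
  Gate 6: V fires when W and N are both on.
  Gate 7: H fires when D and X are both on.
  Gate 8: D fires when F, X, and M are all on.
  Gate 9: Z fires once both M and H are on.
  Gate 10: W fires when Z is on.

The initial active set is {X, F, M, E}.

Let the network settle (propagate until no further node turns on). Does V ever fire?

No

V would need W and N (Gate 6), but N never turns on.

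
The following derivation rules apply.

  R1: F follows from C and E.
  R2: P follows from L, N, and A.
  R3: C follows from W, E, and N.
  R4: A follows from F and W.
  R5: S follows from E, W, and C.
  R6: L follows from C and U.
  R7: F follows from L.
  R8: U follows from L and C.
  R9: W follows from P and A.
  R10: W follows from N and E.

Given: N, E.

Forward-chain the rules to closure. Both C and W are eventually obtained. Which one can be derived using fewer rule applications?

W

W: From N and E, R10 gives W. [1 rule application]
C: From N and E, R10 gives W. From W, E, and N, R3 gives C. [2 rule applications]
W needs fewer.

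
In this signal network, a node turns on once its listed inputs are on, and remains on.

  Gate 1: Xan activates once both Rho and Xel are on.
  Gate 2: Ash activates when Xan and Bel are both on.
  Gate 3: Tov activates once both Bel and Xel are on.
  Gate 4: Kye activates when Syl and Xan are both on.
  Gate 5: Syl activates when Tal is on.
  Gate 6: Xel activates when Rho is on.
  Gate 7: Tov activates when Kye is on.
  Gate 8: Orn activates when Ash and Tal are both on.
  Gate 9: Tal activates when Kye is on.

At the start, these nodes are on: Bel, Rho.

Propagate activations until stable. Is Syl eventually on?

Syl would need Tal (Gate 5), but Tal never turns on.

No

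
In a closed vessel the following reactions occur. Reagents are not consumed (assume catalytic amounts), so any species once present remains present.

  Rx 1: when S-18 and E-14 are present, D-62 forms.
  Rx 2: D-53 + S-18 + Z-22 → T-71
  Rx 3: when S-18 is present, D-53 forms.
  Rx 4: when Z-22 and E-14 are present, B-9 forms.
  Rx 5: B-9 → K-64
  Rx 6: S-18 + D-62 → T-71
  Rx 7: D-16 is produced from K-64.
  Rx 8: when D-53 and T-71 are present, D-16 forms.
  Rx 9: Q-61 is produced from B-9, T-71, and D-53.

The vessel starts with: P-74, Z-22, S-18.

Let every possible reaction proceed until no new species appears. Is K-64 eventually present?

No

K-64 would need B-9 (Rx 5), but B-9 never forms.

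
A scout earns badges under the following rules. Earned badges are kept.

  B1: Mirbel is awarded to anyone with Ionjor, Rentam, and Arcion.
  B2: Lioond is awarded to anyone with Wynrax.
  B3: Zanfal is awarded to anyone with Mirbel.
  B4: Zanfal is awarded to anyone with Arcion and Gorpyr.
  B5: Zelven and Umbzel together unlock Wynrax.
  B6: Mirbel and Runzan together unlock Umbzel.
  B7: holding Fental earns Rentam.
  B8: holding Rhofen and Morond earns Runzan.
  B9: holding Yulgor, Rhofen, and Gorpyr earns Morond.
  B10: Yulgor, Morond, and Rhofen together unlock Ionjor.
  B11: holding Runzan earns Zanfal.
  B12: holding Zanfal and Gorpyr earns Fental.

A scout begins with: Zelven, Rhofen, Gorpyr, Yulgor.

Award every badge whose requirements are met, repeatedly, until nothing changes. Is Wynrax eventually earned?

Wynrax would need Zelven and Umbzel (B5), but Umbzel is never earned.

No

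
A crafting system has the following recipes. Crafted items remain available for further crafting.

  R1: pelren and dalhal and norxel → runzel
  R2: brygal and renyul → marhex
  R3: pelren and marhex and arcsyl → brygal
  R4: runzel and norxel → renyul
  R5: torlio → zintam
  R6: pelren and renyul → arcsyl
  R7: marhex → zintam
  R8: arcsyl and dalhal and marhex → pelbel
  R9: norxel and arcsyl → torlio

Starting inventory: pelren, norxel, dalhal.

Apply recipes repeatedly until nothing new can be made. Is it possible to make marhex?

marhex would need brygal and renyul (R2), but brygal is never obtained.

No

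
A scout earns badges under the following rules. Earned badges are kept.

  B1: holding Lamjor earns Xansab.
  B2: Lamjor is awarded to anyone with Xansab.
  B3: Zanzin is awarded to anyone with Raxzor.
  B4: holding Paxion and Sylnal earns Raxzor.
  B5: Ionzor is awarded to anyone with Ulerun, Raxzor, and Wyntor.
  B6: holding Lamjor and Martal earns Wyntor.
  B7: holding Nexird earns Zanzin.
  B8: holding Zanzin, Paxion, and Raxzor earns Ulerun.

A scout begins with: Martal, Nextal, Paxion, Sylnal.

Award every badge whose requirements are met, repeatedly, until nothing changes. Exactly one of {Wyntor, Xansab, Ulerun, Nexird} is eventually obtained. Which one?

With Paxion and Sylnal, Raxzor is earned (B4).
With Raxzor, Zanzin is earned (B3).
With Zanzin, Paxion, and Raxzor, Ulerun is earned (B8).
No rule produces Nexird, and it is not given. Wyntor would need Lamjor and Martal (B6), but Lamjor is never earned. Xansab would need Lamjor (B1), but Lamjor is never earned.

Ulerun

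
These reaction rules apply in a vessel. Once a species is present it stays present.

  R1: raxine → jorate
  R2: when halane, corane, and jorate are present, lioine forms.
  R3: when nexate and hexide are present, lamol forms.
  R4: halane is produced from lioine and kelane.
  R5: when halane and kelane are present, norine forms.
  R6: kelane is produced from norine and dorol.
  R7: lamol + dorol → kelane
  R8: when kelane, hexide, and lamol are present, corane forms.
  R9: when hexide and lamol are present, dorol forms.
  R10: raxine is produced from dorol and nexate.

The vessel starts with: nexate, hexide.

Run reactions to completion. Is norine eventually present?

norine would need halane and kelane (R5), but halane never forms.

No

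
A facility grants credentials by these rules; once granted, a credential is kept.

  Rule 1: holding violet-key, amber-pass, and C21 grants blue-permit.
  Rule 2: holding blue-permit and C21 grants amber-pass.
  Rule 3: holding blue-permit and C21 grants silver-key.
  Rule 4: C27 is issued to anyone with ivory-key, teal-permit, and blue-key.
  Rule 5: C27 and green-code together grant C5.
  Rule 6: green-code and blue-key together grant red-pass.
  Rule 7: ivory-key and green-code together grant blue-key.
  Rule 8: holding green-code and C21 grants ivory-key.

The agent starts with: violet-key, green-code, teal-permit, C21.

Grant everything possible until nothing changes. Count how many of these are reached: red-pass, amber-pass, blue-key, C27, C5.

Holding green-code and C21 grants ivory-key (Rule 8).
Holding ivory-key and green-code grants blue-key (Rule 7).
Holding green-code and blue-key grants red-pass (Rule 6).
Holding ivory-key, teal-permit, and blue-key grants C27 (Rule 4).
Holding C27 and green-code grants C5 (Rule 5).
red-pass: reached.
amber-pass would need blue-permit and C21 (Rule 2), but blue-permit is never granted.
blue-key: reached.
C27: reached.
C5: reached.
Reached: red-pass, blue-key, C27, and C5 — 4 of the 5.

4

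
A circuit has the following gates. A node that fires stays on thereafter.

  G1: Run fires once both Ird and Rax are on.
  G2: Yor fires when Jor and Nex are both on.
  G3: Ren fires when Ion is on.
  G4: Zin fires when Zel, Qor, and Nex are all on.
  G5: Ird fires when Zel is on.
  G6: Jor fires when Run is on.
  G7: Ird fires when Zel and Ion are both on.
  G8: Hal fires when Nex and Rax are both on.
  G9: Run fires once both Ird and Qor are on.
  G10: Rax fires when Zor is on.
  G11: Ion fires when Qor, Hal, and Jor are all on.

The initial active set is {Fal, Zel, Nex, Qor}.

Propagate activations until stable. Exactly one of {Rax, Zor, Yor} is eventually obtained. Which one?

Yor

G5: Zel on → Ird on.
Ird and Qor are on, so Run fires (G9).
Run is on, so Jor fires (G6).
Jor and Nex are on, so Yor fires (G2).
Rax would need Zor (G10), but Zor never turns on. No rule produces Zor, and it is not given.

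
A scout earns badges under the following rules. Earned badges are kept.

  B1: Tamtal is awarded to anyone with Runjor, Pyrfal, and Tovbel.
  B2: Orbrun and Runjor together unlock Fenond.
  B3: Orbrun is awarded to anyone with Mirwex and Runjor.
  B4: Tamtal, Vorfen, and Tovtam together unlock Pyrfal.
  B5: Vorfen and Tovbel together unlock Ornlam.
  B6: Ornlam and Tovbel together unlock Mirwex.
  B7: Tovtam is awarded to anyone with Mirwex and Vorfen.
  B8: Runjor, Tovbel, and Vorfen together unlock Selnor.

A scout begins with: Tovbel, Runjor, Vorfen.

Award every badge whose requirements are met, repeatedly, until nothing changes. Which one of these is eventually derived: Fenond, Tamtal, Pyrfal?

With Vorfen and Tovbel, Ornlam is earned (B5).
With Ornlam and Tovbel, Mirwex is earned (B6).
With Mirwex and Runjor, Orbrun is earned (B3).
With Orbrun and Runjor, Fenond is earned (B2).
Pyrfal would need Tamtal, Vorfen, and Tovtam (B4), but Tamtal is never earned. Tamtal would need Runjor, Pyrfal, and Tovbel (B1), but Pyrfal is never earned.

Fenond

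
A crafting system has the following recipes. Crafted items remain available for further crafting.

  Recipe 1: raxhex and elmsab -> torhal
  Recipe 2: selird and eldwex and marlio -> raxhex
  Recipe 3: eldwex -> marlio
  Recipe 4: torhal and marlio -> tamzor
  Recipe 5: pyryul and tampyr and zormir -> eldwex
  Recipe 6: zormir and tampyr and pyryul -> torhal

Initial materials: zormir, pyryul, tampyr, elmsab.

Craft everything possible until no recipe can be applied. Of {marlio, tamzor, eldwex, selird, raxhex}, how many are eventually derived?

Using Recipe 5, pyryul, tampyr, and zormir make eldwex.
Using Recipe 6, zormir, tampyr, and pyryul make torhal.
Using Recipe 3, eldwex makes marlio.
torhal and marlio -> tamzor (Recipe 4).
marlio: reached.
tamzor: reached.
eldwex: reached.
No rule produces selird, and it is not given.
raxhex would need selird, eldwex, and marlio (Recipe 2), but selird is never obtained.
Reached: marlio, tamzor, and eldwex — 3 of the 5.

3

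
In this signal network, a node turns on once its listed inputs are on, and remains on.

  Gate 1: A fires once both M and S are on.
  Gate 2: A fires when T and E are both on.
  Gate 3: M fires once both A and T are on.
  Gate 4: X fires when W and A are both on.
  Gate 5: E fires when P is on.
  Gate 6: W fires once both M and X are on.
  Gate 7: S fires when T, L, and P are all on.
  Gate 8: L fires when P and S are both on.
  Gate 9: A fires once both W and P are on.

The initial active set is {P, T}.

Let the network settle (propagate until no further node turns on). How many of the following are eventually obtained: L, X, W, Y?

0

L would need P and S (Gate 8), but S never turns on.
X would need W and A (Gate 4), but W never turns on.
W would need M and X (Gate 6), but X never turns on.
No rule produces Y, and it is not given.
None of the 4 are reached.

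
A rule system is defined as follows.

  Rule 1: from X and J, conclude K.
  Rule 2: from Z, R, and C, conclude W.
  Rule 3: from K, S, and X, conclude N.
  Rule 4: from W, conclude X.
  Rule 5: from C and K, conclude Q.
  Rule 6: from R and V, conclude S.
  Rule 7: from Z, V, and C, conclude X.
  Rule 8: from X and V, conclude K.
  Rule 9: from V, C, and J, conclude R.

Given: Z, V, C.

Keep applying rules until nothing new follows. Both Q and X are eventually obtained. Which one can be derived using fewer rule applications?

X

X: From Z, V, and C, Rule 7 gives X. [1 rule application]
Q: From Z, V, and C, Rule 7 gives X. X and V hold, so K follows (Rule 8). From C and K, Rule 5 gives Q. [3 rule applications]
X needs fewer.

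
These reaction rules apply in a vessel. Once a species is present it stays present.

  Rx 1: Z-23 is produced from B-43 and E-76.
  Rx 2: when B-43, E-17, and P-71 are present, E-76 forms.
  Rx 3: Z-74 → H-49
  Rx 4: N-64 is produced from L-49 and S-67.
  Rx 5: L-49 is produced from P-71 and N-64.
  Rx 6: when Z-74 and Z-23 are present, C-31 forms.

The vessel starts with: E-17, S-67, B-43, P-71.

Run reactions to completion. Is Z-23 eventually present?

Yes

B-43, E-17, and P-71 present → E-76 forms (Rx 2).
B-43 and E-76 present → Z-23 forms (Rx 1).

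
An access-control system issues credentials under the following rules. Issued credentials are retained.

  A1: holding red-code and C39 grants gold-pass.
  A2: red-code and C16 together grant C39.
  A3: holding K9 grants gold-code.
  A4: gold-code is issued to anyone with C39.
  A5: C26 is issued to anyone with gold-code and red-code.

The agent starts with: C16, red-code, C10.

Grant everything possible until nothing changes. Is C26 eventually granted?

Yes

Holding red-code and C16 grants C39 (A2).
Holding C39 grants gold-code (A4).
Holding gold-code and red-code grants C26 (A5).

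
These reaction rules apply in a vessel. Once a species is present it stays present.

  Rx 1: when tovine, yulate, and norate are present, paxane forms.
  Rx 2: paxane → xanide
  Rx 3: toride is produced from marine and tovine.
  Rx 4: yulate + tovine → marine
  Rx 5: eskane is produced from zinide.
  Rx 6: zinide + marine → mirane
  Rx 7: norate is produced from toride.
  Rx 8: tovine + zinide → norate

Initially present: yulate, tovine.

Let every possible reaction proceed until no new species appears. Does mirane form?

No

mirane would need zinide and marine (Rx 6), but zinide never forms.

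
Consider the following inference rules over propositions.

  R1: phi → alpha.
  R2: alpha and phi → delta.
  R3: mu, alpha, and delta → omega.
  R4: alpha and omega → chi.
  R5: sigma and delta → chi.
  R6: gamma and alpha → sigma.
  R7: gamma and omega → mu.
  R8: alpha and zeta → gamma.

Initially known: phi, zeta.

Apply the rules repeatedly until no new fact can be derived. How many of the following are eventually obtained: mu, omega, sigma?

1

phi holds, so alpha follows (R1).
From alpha and zeta, R8 gives gamma.
gamma and alpha hold, so sigma follows (R6).
mu would need gamma and omega (R7), but omega is never established.
omega would need mu, alpha, and delta (R3), but mu is never established.
sigma: reached.
Reached: sigma — 1 of the 3.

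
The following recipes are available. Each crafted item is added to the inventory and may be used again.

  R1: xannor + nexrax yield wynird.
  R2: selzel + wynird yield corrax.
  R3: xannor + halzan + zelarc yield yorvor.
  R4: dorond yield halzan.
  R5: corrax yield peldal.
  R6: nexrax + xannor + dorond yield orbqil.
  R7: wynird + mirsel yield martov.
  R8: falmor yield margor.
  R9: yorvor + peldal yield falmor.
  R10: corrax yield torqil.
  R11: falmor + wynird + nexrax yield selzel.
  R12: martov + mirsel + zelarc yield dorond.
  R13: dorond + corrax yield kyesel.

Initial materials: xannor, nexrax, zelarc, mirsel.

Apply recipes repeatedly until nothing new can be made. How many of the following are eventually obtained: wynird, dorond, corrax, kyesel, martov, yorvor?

4

Using R1, xannor and nexrax make wynird.
wynird + mirsel → martov (R7).
martov + mirsel + zelarc → dorond (R12).
dorond → halzan (R4).
xannor + halzan + zelarc → yorvor (R3).
wynird: reached.
dorond: reached.
corrax would need selzel and wynird (R2), but selzel is never obtained.
kyesel would need dorond and corrax (R13), but corrax is never obtained.
martov: reached.
yorvor: reached.
Reached: wynird, dorond, martov, and yorvor — 4 of the 6.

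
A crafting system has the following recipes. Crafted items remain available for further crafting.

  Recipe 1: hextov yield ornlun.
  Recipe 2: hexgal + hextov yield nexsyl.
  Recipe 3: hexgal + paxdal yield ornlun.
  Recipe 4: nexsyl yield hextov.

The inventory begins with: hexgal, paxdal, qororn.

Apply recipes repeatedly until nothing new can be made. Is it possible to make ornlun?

hexgal + paxdal → ornlun (Recipe 3).

Yes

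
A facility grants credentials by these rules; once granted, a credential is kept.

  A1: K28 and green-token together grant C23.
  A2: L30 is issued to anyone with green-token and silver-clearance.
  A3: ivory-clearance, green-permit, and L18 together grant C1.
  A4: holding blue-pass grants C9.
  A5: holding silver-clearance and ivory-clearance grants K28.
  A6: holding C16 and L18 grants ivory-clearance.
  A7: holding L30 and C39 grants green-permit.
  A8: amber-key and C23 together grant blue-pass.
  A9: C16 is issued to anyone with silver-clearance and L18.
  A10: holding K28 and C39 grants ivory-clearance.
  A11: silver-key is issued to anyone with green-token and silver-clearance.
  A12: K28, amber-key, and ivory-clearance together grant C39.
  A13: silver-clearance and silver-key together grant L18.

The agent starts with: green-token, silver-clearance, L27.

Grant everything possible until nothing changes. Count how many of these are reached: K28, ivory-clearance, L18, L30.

4

Holding green-token and silver-clearance grants L30 (A2).
Holding green-token and silver-clearance grants silver-key (A11).
Holding silver-clearance and silver-key grants L18 (A13).
Holding silver-clearance and L18 grants C16 (A9).
Holding C16 and L18 grants ivory-clearance (A6).
Holding silver-clearance and ivory-clearance grants K28 (A5).
K28: reached.
ivory-clearance: reached.
L18: reached.
L30: reached.
All 4 are reached.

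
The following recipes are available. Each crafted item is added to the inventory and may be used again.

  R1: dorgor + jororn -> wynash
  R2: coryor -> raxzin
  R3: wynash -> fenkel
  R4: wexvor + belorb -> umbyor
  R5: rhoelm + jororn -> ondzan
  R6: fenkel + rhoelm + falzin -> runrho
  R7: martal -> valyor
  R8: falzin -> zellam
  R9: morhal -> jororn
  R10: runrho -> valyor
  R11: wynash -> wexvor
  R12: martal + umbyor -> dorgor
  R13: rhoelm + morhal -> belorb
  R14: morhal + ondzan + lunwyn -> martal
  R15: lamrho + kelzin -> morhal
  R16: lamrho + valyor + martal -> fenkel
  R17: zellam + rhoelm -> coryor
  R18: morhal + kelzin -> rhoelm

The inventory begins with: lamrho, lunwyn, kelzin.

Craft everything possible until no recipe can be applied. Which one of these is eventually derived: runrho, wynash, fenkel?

lamrho + kelzin -> morhal (R15).
morhal -> jororn (R9).
morhal + kelzin -> rhoelm (R18).
Using R5, rhoelm and jororn make ondzan.
morhal + ondzan + lunwyn -> martal (R14).
Using R7, martal makes valyor.
lamrho + valyor + martal -> fenkel (R16).
runrho would need fenkel, rhoelm, and falzin (R6), but falzin is never obtained. wynash would need dorgor and jororn (R1), but dorgor is never obtained.

fenkel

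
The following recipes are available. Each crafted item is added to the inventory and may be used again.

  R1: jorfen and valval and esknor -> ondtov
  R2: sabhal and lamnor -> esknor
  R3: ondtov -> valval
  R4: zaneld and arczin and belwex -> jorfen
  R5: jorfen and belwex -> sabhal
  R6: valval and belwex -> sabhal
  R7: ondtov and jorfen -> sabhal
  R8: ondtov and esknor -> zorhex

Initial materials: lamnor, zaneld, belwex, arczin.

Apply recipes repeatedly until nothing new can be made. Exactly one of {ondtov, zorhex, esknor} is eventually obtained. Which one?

zaneld and arczin and belwex -> jorfen (R4).
jorfen and belwex -> sabhal (R5).
Using R2, sabhal and lamnor make esknor.
zorhex would need ondtov and esknor (R8), but ondtov is never obtained. ondtov would need jorfen, valval, and esknor (R1), but valval is never obtained.

esknor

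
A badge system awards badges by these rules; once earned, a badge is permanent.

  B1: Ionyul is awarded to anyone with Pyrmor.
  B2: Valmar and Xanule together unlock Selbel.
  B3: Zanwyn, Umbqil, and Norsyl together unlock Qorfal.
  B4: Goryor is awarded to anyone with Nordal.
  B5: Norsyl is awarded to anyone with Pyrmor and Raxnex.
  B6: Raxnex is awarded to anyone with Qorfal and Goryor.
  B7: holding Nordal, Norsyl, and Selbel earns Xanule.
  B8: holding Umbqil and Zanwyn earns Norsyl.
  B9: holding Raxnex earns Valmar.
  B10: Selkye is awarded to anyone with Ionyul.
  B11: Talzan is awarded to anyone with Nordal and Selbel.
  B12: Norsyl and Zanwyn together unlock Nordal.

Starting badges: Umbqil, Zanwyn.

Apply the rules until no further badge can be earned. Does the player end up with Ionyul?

No

Ionyul would need Pyrmor (B1), but Pyrmor is never earned.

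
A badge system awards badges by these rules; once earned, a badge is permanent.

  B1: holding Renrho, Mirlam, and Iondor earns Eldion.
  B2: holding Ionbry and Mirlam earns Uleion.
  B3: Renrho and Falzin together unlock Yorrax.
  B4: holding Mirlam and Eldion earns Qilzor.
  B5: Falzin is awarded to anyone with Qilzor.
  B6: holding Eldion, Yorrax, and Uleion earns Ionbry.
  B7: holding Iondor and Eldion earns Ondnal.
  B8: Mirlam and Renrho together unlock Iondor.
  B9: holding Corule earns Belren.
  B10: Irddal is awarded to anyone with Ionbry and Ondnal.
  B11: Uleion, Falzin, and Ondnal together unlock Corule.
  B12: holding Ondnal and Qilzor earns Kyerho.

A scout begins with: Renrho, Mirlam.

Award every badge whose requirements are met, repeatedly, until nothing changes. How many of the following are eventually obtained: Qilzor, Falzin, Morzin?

2

With Mirlam and Renrho, Iondor is earned (B8).
With Renrho, Mirlam, and Iondor, Eldion is earned (B1).
With Mirlam and Eldion, Qilzor is earned (B4).
With Qilzor, Falzin is earned (B5).
Qilzor: reached.
Falzin: reached.
No rule produces Morzin, and it is not given.
Reached: Qilzor and Falzin — 2 of the 3.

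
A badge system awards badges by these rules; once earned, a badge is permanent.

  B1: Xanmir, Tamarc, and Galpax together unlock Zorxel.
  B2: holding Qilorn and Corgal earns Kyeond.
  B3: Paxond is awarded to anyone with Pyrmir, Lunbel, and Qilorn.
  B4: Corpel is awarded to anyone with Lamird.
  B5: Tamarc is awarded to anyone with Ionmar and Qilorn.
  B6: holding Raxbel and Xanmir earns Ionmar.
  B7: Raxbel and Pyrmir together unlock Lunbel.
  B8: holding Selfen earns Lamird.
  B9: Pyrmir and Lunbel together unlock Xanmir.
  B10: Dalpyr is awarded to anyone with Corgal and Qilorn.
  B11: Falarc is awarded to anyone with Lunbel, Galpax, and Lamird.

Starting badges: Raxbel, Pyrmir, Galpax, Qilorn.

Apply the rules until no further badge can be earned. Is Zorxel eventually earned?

With Raxbel and Pyrmir, Lunbel is earned (B7).
With Pyrmir and Lunbel, Xanmir is earned (B9).
With Raxbel and Xanmir, Ionmar is earned (B6).
With Ionmar and Qilorn, Tamarc is earned (B5).
With Xanmir, Tamarc, and Galpax, Zorxel is earned (B1).

Yes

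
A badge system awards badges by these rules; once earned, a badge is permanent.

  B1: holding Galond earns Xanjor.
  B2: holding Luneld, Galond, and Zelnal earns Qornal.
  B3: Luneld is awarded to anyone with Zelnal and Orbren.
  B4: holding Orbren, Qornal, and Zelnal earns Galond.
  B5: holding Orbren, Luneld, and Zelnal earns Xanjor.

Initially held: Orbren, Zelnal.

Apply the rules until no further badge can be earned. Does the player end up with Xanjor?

With Zelnal and Orbren, Luneld is earned (B3).
With Orbren, Luneld, and Zelnal, Xanjor is earned (B5).

Yes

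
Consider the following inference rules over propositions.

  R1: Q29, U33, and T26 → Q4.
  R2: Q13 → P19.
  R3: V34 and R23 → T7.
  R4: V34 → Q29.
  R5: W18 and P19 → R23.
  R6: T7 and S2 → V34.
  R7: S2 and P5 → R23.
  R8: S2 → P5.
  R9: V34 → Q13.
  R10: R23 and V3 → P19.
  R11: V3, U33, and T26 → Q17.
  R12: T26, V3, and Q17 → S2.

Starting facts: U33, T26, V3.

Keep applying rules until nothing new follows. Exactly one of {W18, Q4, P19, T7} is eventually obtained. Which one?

P19

V3, U33, and T26 hold, so Q17 follows (R11).
From T26, V3, and Q17, R12 gives S2.
S2 holds, so P5 follows (R8).
S2 and P5 hold, so R23 follows (R7).
From R23 and V3, R10 gives P19.
Q4 would need Q29, U33, and T26 (R1), but Q29 is never established. No rule produces W18, and it is not given. T7 would need V34 and R23 (R3), but V34 is never established.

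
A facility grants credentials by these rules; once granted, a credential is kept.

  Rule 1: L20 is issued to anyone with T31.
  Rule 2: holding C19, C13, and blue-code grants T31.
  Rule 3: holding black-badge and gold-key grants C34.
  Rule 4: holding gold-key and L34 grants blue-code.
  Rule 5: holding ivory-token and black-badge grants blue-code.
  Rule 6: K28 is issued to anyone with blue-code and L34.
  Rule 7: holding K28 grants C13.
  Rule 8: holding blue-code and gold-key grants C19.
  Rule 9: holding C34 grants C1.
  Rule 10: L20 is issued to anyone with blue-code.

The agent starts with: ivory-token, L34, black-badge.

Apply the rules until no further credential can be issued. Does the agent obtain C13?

Holding ivory-token and black-badge grants blue-code (Rule 5).
Holding blue-code and L34 grants K28 (Rule 6).
Holding K28 grants C13 (Rule 7).

Yes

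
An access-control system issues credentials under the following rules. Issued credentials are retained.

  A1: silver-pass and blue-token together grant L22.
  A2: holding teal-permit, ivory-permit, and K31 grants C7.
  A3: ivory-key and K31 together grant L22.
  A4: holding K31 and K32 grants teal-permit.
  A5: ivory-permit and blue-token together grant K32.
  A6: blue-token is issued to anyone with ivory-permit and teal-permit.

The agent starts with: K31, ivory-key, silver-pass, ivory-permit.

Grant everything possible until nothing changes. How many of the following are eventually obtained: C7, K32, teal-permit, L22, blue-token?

Holding ivory-key and K31 grants L22 (A3).
C7 would need teal-permit, ivory-permit, and K31 (A2), but teal-permit is never granted.
K32 would need ivory-permit and blue-token (A5), but blue-token is never granted.
teal-permit would need K31 and K32 (A4), but K32 is never granted.
L22: reached.
blue-token would need ivory-permit and teal-permit (A6), but teal-permit is never granted.
Reached: L22 — 1 of the 5.

1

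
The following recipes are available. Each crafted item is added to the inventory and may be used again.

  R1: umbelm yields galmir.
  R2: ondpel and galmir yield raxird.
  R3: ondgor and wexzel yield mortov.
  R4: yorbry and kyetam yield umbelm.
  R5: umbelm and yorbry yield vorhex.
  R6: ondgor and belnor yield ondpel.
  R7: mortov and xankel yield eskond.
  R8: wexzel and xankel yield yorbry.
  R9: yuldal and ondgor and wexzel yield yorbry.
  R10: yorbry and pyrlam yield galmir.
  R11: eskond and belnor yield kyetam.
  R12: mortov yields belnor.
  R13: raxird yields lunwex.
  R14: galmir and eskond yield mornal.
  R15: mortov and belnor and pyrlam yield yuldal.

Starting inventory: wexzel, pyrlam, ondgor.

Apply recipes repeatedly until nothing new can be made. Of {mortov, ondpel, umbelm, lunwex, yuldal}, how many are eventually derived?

4

Using R3, ondgor and wexzel make mortov.
mortov → belnor (R12).
mortov and belnor and pyrlam → yuldal (R15).
ondgor and belnor → ondpel (R6).
Using R9, yuldal, ondgor, and wexzel make yorbry.
Using R10, yorbry and pyrlam make galmir.
ondpel and galmir → raxird (R2).
raxird → lunwex (R13).
mortov: reached.
ondpel: reached.
umbelm would need yorbry and kyetam (R4), but kyetam is never obtained.
lunwex: reached.
yuldal: reached.
Reached: mortov, ondpel, lunwex, and yuldal — 4 of the 5.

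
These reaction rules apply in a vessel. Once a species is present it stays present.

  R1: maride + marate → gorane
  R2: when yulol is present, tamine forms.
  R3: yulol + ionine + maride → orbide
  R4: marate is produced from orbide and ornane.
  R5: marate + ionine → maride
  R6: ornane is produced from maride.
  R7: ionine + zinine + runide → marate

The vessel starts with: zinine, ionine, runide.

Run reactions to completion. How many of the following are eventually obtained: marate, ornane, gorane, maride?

4

ionine, zinine, and runide present → marate forms (R7).
marate and ionine present → maride forms (R5).
maride and marate present → gorane forms (R1).
maride present → ornane forms (R6).
marate: reached.
ornane: reached.
gorane: reached.
maride: reached.
All 4 are reached.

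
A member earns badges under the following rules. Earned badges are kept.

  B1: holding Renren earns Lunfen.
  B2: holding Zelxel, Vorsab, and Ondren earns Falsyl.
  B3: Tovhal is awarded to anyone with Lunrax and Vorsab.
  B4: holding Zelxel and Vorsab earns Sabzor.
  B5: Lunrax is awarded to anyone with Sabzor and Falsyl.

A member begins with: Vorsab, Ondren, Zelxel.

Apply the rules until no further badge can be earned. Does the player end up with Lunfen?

Lunfen would need Renren (B1), but Renren is never earned.

No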